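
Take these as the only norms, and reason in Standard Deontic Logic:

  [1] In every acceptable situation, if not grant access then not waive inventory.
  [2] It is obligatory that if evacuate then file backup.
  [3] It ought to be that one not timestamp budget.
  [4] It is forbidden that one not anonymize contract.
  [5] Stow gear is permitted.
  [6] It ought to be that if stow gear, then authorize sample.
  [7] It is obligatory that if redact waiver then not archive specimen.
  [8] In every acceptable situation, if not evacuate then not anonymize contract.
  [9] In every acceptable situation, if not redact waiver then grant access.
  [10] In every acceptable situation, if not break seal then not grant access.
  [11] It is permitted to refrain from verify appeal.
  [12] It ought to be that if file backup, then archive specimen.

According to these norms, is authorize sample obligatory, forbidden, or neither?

Premise 6 is O(stow_gear → authorize_sample), but O(stow_gear) is not derivable from the premises (the permission P(stow_gear) asserts only ¬O(¬stow_gear), not O(stow_gear)), so it does not yield O(authorize_sample).
No premise or chain of K-axiom applications forces O(authorize_sample), and none forces O(¬authorize_sample). So authorize_sample is neither obligatory nor forbidden under these norms.

Neither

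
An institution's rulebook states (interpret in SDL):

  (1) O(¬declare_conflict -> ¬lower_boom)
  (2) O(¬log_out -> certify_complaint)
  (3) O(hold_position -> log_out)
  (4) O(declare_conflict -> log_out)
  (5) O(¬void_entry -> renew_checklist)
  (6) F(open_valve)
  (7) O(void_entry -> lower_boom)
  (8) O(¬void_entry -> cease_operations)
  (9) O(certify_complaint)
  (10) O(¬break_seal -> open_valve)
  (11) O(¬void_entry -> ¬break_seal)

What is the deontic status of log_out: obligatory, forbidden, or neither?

Obligatory

Premise 6, F(open_valve), is equivalent to O(¬open_valve).
Premise 10, O(¬break_seal -> open_valve), contraposes to O(¬open_valve -> break_seal); with O(¬open_valve) we get O(break_seal).
Premise 11 is O(¬void_entry -> ¬break_seal); contrapositively O(break_seal -> void_entry). Since O(break_seal) holds, K gives O(void_entry).
With premise 7, O(void_entry -> lower_boom), the K-axiom yields O(lower_boom).
Premise 1, O(¬declare_conflict -> ¬lower_boom), contraposes to O(lower_boom -> declare_conflict); with O(lower_boom) we get O(declare_conflict).
From O(declare_conflict) and premise 4, O(declare_conflict -> log_out), we obtain O(log_out).
Premises 2, 3, 5, 8, 9 do not contribute to this derivation.
Hence log_out is obligatory.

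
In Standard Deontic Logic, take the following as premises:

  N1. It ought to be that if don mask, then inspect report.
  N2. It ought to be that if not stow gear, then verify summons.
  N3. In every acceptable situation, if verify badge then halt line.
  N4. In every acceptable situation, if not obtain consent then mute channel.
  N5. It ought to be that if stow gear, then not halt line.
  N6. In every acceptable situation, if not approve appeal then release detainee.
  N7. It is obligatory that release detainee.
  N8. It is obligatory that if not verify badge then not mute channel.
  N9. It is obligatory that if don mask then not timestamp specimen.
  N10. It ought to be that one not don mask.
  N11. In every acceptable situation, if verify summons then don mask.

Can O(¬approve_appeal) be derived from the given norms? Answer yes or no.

No

Premise 6 is O(¬approve_appeal → release_detainee); even if O(release_detainee) held, inferring O(¬approve_appeal) would be affirming the consequent — invalid.
No other premise forces O(¬approve_appeal). An ideal world satisfying every premise can still have ¬approve_appeal false, so O(¬approve_appeal) is not derivable.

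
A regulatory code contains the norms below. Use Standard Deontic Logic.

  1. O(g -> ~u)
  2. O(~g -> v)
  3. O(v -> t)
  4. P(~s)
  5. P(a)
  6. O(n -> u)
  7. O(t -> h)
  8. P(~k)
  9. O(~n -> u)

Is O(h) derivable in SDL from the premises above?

Yes

Premises 9 and 6 cover both cases: O(~n -> u) and O(n -> u). Since ~n ∨ n is a tautology, O(u) follows.
The contrapositive of premise 1 (O(g -> ~u)) is O(u -> ~g), and O(u) is already established, so O(~g).
From O(~g) and premise 2, O(~g -> v), we obtain O(v).
With premise 3, O(v -> t), the K-axiom yields O(t).
With premise 7, O(t -> h), the K-axiom yields O(h).
Premises 4, 5, 8 do not contribute to this derivation.
So O(h) follows.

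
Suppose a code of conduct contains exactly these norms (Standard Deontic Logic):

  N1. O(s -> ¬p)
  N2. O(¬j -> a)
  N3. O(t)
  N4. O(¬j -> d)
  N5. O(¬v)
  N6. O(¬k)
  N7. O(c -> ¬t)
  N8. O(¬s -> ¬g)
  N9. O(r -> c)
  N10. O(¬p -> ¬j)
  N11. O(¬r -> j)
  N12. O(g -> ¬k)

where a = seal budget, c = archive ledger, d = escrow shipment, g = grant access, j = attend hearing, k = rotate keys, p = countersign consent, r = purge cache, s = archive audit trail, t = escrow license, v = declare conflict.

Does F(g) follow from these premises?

Yes

From premise 3 we have O(t).
Premise 7, O(c -> ¬t), contraposes to O(t -> ¬c); with O(t) we get O(¬c).
Premise 9 is O(r -> c); contrapositively O(¬c -> ¬r). Since O(¬c) holds, K gives O(¬r).
Premise 11 is O(¬r -> j); since O(¬r), deontic closure gives O(j).
The contrapositive of premise 10 (O(¬p -> ¬j)) is O(j -> p), and O(j) is already established, so O(p).
Premise 1 is O(s -> ¬p); contrapositively O(p -> ¬s). Since O(p) holds, K gives O(¬s).
From O(¬s) and premise 8, O(¬s -> ¬g), we obtain O(¬g).
Premises 2, 4, 5, 6, 12 do not contribute to this derivation.
So O(¬g) holds, i.e. F(g). The claim follows.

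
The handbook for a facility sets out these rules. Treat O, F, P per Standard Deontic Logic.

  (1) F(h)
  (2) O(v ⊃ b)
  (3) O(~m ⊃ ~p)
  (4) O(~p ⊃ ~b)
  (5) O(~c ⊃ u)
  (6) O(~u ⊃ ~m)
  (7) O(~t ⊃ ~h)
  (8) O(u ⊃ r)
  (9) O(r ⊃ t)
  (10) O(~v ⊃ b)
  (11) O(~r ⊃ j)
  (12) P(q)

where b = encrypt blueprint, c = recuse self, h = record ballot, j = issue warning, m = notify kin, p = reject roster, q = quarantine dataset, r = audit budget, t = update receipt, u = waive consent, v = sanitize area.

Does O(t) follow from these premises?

Yes

By case analysis on v: premise 2 gives O(v ⊃ b) and premise 10 gives O(~v ⊃ b), so O(b) either way.
Premise 4 is O(~p ⊃ ~b); contrapositively O(b ⊃ p). Since O(b) holds, K gives O(p).
Premise 3, O(~m ⊃ ~p), contraposes to O(p ⊃ m); with O(p) we get O(m).
Premise 6, O(~u ⊃ ~m), contraposes to O(m ⊃ u); with O(m) we get O(u).
From O(u) and premise 8, O(u ⊃ r), we obtain O(r).
Premise 9 is O(r ⊃ t); since O(r), deontic closure gives O(t).
Premises 1, 5, 7, 11, 12 do not contribute to this derivation.
So O(t) follows.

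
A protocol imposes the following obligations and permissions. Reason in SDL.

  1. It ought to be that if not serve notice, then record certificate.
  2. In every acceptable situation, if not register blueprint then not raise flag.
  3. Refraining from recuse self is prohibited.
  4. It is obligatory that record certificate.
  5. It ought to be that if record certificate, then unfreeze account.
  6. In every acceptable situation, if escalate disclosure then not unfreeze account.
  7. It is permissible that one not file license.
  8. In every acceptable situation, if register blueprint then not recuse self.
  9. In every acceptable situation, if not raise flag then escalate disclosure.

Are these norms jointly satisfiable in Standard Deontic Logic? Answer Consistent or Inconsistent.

Inconsistent

From premise 4 we have O(record_certificate).
From O(record_certificate) and premise 5, O(record_certificate → unfreeze_account), we obtain O(unfreeze_account).
The contrapositive of premise 6 (O(escalate_disclosure → ¬unfreeze_account)) is O(unfreeze_account → ¬escalate_disclosure), and O(unfreeze_account) is already established, so O(¬escalate_disclosure).
Premise 9, O(¬raise_flag → escalate_disclosure), contraposes to O(¬escalate_disclosure → raise_flag); with O(¬escalate_disclosure) we get O(raise_flag).
Premise 2 is O(¬register_blueprint → ¬raise_flag); contrapositively O(raise_flag → register_blueprint). Since O(raise_flag) holds, K gives O(register_blueprint).
With premise 8, O(register_blueprint → ¬recuse_self), the K-axiom yields O(¬recuse_self).
However, F(¬recuse_self) at premise 3 amounts to O(recuse_self).
We now have both O(¬recuse_self) and O(recuse_self) — recuse_self is simultaneously obligatory and forbidden, violating the D-axiom.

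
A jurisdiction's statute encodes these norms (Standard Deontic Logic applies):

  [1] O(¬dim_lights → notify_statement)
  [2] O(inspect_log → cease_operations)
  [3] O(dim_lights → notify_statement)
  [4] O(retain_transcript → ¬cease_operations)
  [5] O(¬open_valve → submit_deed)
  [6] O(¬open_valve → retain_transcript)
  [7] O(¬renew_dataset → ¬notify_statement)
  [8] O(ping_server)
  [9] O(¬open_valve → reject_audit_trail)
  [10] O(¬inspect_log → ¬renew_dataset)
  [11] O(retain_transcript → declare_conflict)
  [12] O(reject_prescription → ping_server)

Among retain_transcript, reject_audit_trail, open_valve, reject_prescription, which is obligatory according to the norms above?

Premises 1 and 3 are O(¬dim_lights → notify_statement) and O(dim_lights → notify_statement); every ideal world satisfies ¬dim_lights or dim_lights, so in either case notify_statement holds — hence O(notify_statement).
Premise 7 is O(¬renew_dataset → ¬notify_statement); contrapositively O(notify_statement → renew_dataset). Since O(notify_statement) holds, K gives O(renew_dataset).
Premise 10, O(¬inspect_log → ¬renew_dataset), contraposes to O(renew_dataset → inspect_log); with O(renew_dataset) we get O(inspect_log).
Premise 2 is O(inspect_log → cease_operations); since O(inspect_log), deontic closure gives O(cease_operations).
Premise 4, O(retain_transcript → ¬cease_operations), contraposes to O(cease_operations → ¬retain_transcript); with O(cease_operations) we get O(¬retain_transcript).
Premise 6, O(¬open_valve → retain_transcript), contraposes to O(¬retain_transcript → open_valve); with O(¬retain_transcript) we get O(open_valve).
So O(open_valve) holds — open_valve is obligatory. None of the other listed options is made obligatory by any chain of premises.

open_valve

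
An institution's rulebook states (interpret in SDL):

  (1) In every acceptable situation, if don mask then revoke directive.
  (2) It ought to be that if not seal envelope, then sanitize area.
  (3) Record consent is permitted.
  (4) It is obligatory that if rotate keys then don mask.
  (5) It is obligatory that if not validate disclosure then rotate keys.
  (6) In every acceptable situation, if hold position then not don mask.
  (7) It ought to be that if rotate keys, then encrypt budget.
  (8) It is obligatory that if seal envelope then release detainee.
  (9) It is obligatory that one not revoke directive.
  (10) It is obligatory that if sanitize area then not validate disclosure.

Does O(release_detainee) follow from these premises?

Yes

Premise 9 states O(¬revoke_directive) outright.
Premise 1 is O(don_mask → revoke_directive); contrapositively O(¬revoke_directive → ¬don_mask). Since O(¬revoke_directive) holds, K gives O(¬don_mask).
Premise 4 is O(rotate_keys → don_mask); contrapositively O(¬don_mask → ¬rotate_keys). Since O(¬don_mask) holds, K gives O(¬rotate_keys).
The contrapositive of premise 5 (O(¬validate_disclosure → rotate_keys)) is O(¬rotate_keys → validate_disclosure), and O(¬rotate_keys) is already established, so O(validate_disclosure).
Premise 10 is O(sanitize_area → ¬validate_disclosure); contrapositively O(validate_disclosure → ¬sanitize_area). Since O(validate_disclosure) holds, K gives O(¬sanitize_area).
The contrapositive of premise 2 (O(¬seal_envelope → sanitize_area)) is O(¬sanitize_area → seal_envelope), and O(¬sanitize_area) is already established, so O(seal_envelope).
With premise 8, O(seal_envelope → release_detainee), the K-axiom yields O(release_detainee).
Premises 3, 6, 7 do not contribute to this derivation.
So O(release_detainee) follows.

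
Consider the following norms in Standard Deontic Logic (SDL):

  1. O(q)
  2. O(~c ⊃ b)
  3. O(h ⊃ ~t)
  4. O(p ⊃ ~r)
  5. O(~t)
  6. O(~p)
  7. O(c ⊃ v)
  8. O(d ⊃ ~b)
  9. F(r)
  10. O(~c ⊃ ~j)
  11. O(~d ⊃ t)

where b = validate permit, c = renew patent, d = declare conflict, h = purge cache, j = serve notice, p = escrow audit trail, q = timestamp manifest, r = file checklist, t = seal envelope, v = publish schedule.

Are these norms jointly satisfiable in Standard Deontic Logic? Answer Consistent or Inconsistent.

Premise 4 is O(p ⊃ ~r); even if O(~r) held, inferring O(p) would be affirming the consequent — invalid.
So O(p) is not derivable, and the apparent clash with O(~p) does not arise.
A world satisfying every obligation exists (e.g. b=false, c=true, d=true, h=false, j=false, p=false, q=true, r=false, t=false, v=true); no atom is both obligatory and forbidden, so the set is consistent.

Consistent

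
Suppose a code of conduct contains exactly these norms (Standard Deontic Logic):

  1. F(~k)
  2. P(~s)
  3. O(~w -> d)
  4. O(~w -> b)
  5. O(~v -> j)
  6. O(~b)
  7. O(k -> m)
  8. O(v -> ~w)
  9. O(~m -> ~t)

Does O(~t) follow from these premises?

No

Premise 9 is O(~m -> ~t), but O(~m) is not derivable from the premises, so it does not yield O(~t).
No other premise forces O(~t). An ideal world satisfying every premise can still have ~t false, so O(~t) is not derivable.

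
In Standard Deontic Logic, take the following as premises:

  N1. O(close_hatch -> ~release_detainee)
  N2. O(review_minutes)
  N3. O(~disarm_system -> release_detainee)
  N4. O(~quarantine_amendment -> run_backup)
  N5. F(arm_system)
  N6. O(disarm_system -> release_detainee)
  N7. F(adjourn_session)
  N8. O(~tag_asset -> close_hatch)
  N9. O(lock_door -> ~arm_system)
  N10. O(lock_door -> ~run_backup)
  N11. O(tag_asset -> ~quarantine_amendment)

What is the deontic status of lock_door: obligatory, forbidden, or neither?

By case analysis on disarm_system: premise 6 gives O(disarm_system -> release_detainee) and premise 3 gives O(~disarm_system -> release_detainee), so O(release_detainee) either way.
Premise 1 is O(close_hatch -> ~release_detainee); contrapositively O(release_detainee -> ~close_hatch). Since O(release_detainee) holds, K gives O(~close_hatch).
The contrapositive of premise 8 (O(~tag_asset -> close_hatch)) is O(~close_hatch -> tag_asset), and O(~close_hatch) is already established, so O(tag_asset).
From O(tag_asset) and premise 11, O(tag_asset -> ~quarantine_amendment), we obtain O(~quarantine_amendment).
With premise 4, O(~quarantine_amendment -> run_backup), the K-axiom yields O(run_backup).
The contrapositive of premise 10 (O(lock_door -> ~run_backup)) is O(run_backup -> ~lock_door), and O(run_backup) is already established, so O(~lock_door).
Premises 2, 5, 7, 9 do not contribute to this derivation.
Thus O(~lock_door), which is F(lock_door): lock_door is forbidden.

Forbidden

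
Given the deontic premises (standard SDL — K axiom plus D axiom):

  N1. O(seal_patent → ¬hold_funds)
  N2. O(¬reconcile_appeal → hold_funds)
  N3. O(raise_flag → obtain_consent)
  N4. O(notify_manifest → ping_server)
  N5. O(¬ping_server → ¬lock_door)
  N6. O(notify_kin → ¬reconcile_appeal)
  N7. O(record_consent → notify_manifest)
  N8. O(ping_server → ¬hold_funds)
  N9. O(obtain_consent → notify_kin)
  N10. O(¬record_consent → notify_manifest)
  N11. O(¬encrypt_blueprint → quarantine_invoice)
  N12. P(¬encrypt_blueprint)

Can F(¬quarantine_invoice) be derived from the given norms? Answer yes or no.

Premise 11 is O(¬encrypt_blueprint → quarantine_invoice), but O(¬encrypt_blueprint) is not derivable from the premises (the permission P(¬encrypt_blueprint) asserts only ¬O(encrypt_blueprint), not O(¬encrypt_blueprint)), so it does not yield O(quarantine_invoice).
No other premise forces O(quarantine_invoice). An ideal world satisfying every premise can still have ¬quarantine_invoice true, so F(¬quarantine_invoice) is not derivable.

No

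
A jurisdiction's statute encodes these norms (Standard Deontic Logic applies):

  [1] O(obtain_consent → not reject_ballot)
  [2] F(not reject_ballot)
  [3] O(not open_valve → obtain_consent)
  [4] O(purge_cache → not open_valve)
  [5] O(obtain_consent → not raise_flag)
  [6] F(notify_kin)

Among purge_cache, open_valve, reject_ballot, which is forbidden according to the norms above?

F(not reject_ballot) at premise 2 means O(reject_ballot).
Premise 1, O(obtain_consent → not reject_ballot), contraposes to O(reject_ballot → not obtain_consent); with O(reject_ballot) we get O(not obtain_consent).
The contrapositive of premise 3 (O(not open_valve → obtain_consent)) is O(not obtain_consent → open_valve), and O(not obtain_consent) is already established, so O(open_valve).
The contrapositive of premise 4 (O(purge_cache → not open_valve)) is O(open_valve → not purge_cache), and O(open_valve) is already established, so O(not purge_cache).
So O(not purge_cache) holds, i.e. purge_cache is forbidden. None of the other listed options is forbidden under the premises.

purge_cache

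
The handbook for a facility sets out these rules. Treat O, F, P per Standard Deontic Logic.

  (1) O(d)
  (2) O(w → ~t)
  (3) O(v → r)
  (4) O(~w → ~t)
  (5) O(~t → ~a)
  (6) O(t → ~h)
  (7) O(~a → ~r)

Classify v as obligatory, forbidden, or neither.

Forbidden

By case analysis on ~w: premise 4 gives O(~w → ~t) and premise 2 gives O(w → ~t), so O(~t) either way.
From O(~t) and premise 5, O(~t → ~a), we obtain O(~a).
From O(~a) and premise 7, O(~a → ~r), we obtain O(~r).
The contrapositive of premise 3 (O(v → r)) is O(~r → ~v), and O(~r) is already established, so O(~v).
Premises 1, 6 do not contribute to this derivation.
Thus O(~v), which is F(v): v is forbidden.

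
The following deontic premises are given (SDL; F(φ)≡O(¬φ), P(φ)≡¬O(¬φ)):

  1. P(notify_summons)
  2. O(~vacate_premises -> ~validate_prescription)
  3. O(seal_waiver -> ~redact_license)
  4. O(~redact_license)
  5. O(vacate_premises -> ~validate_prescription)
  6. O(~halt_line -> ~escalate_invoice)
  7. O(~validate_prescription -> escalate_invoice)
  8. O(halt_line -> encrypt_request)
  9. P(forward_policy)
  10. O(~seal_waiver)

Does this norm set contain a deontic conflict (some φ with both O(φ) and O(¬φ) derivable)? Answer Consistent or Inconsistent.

Consistent

Premise 3 is O(seal_waiver -> ~redact_license); even if O(~redact_license) held, inferring O(seal_waiver) would be affirming the consequent — invalid.
So O(seal_waiver) is not derivable, and the apparent clash with O(~seal_waiver) does not arise.
A world satisfying every obligation exists (e.g. encrypt_request=true, escalate_invoice=true, forward_policy=false, halt_line=true, notify_summons=false, redact_license=false, seal_waiver=false, vacate_premises=false, validate_prescription=false); no atom is both obligatory and forbidden, so the set is consistent.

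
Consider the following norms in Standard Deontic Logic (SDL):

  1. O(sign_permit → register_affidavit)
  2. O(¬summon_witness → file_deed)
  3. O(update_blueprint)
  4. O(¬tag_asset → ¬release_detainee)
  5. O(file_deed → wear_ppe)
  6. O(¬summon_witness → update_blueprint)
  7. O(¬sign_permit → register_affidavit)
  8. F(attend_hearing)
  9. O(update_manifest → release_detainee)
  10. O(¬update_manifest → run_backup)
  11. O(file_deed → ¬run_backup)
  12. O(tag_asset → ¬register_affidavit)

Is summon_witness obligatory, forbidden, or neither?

Premises 1 and 7 cover both cases: O(sign_permit → register_affidavit) and O(¬sign_permit → register_affidavit). Since sign_permit ∨ ¬sign_permit is a tautology, O(register_affidavit) follows.
Premise 12, O(tag_asset → ¬register_affidavit), contraposes to O(register_affidavit → ¬tag_asset); with O(register_affidavit) we get O(¬tag_asset).
With premise 4, O(¬tag_asset → ¬release_detainee), the K-axiom yields O(¬release_detainee).
Premise 9 is O(update_manifest → release_detainee); contrapositively O(¬release_detainee → ¬update_manifest). Since O(¬release_detainee) holds, K gives O(¬update_manifest).
From O(¬update_manifest) and premise 10, O(¬update_manifest → run_backup), we obtain O(run_backup).
The contrapositive of premise 11 (O(file_deed → ¬run_backup)) is O(run_backup → ¬file_deed), and O(run_backup) is already established, so O(¬file_deed).
Premise 2, O(¬summon_witness → file_deed), contraposes to O(¬file_deed → summon_witness); with O(¬file_deed) we get O(summon_witness).
Premises 3, 5, 6, 8 do not contribute to this derivation.
Hence summon_witness is obligatory.

Obligatory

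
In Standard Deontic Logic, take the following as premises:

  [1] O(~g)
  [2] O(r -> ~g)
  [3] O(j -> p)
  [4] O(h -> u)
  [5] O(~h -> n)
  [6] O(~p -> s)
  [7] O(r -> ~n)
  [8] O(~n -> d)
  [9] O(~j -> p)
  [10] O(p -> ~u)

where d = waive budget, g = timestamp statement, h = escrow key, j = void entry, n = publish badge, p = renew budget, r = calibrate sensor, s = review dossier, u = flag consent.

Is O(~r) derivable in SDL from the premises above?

Premises 9 and 3 cover both cases: O(~j -> p) and O(j -> p). Since ~j ∨ j is a tautology, O(p) follows.
Applying K to premise 10 (O(p -> ~u)) and O(p) yields O(~u).
The contrapositive of premise 4 (O(h -> u)) is O(~u -> ~h), and O(~u) is already established, so O(~h).
Premise 5 is O(~h -> n); since O(~h), deontic closure gives O(n).
Premise 7, O(r -> ~n), contraposes to O(n -> ~r); with O(n) we get O(~r).
Premises 1, 2, 6, 8 do not contribute to this derivation.
So O(~r) follows.

Yes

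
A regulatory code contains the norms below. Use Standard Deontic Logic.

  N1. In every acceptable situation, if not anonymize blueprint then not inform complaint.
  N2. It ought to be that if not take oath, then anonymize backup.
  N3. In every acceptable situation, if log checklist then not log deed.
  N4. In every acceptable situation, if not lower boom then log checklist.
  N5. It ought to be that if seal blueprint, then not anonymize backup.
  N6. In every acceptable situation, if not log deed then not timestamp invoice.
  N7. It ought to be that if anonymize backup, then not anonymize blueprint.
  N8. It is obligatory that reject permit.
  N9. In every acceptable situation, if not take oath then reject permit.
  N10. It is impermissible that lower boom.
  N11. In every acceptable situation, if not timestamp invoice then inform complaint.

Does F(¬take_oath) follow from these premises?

Premise 10, F(lower_boom), is equivalent to O(¬lower_boom).
Applying K to premise 4 (O(¬lower_boom → log_checklist)) and O(¬lower_boom) yields O(log_checklist).
Premise 3 is O(log_checklist → ¬log_deed); since O(log_checklist), deontic closure gives O(¬log_deed).
With premise 6, O(¬log_deed → ¬timestamp_invoice), the K-axiom yields O(¬timestamp_invoice).
From O(¬timestamp_invoice) and premise 11, O(¬timestamp_invoice → inform_complaint), we obtain O(inform_complaint).
Premise 1 is O(¬anonymize_blueprint → ¬inform_complaint); contrapositively O(inform_complaint → anonymize_blueprint). Since O(inform_complaint) holds, K gives O(anonymize_blueprint).
The contrapositive of premise 7 (O(anonymize_backup → ¬anonymize_blueprint)) is O(anonymize_blueprint → ¬anonymize_backup), and O(anonymize_blueprint) is already established, so O(¬anonymize_backup).
Premise 2 is O(¬take_oath → anonymize_backup); contrapositively O(¬anonymize_backup → take_oath). Since O(¬anonymize_backup) holds, K gives O(take_oath).
Premises 5, 8, 9 do not contribute to this derivation.
So O(take_oath) holds, i.e. F(¬take_oath). The claim follows.

Yes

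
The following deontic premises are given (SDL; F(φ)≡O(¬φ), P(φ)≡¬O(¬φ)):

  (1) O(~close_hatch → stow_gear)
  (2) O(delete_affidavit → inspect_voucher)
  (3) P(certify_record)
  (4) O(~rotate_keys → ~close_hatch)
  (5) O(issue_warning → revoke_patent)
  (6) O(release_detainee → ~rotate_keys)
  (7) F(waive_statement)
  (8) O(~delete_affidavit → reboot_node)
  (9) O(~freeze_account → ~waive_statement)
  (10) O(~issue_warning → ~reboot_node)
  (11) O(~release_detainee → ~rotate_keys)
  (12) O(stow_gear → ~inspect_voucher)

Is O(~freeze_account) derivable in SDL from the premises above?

No

Premise 9 is O(~freeze_account → ~waive_statement); even if O(~waive_statement) held, inferring O(~freeze_account) would be affirming the consequent — invalid.
No other premise forces O(~freeze_account). An ideal world satisfying every premise can still have ~freeze_account false, so O(~freeze_account) is not derivable.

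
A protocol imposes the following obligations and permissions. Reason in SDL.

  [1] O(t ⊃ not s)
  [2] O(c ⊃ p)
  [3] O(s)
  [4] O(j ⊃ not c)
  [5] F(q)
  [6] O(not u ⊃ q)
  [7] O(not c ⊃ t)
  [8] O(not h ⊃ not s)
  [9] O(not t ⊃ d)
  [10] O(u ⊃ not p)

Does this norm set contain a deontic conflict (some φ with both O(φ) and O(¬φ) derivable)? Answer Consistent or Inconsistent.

Premise 5, F(q), is equivalent to O(not q).
Premise 6, O(not u ⊃ q), contraposes to O(not q ⊃ u); with O(not q) we get O(u).
Premise 10 is O(u ⊃ not p); since O(u), deontic closure gives O(not p).
The contrapositive of premise 2 (O(c ⊃ p)) is O(not p ⊃ not c), and O(not p) is already established, so O(not c).
Premise 7 is O(not c ⊃ t); since O(not c), deontic closure gives O(t).
From O(t) and premise 1, O(t ⊃ not s), we obtain O(not s).
However, premise 3 gives O(s).
We now have both O(not s) and O(s) — s is simultaneously obligatory and forbidden, violating the D-axiom.

Inconsistent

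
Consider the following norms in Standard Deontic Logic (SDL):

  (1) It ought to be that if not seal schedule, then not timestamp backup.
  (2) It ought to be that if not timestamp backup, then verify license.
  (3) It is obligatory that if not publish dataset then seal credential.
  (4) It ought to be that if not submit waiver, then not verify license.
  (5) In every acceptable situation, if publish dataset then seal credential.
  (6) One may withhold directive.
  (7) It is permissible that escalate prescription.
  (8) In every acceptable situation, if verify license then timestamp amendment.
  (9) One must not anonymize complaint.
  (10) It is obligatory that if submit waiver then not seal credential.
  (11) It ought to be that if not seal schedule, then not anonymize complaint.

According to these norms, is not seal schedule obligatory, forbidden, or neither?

Premises 5 and 3 cover both cases: O(publish_dataset → seal_credential) and O(¬publish_dataset → seal_credential). Since publish_dataset ∨ ¬publish_dataset is a tautology, O(seal_credential) follows.
Premise 10 is O(submit_waiver → ¬seal_credential); contrapositively O(seal_credential → ¬submit_waiver). Since O(seal_credential) holds, K gives O(¬submit_waiver).
Premise 4 is O(¬submit_waiver → ¬verify_license); since O(¬submit_waiver), deontic closure gives O(¬verify_license).
Premise 2 is O(¬timestamp_backup → verify_license); contrapositively O(¬verify_license → timestamp_backup). Since O(¬verify_license) holds, K gives O(timestamp_backup).
Premise 1 is O(¬seal_schedule → ¬timestamp_backup); contrapositively O(timestamp_backup → seal_schedule). Since O(timestamp_backup) holds, K gives O(seal_schedule).
Premises 6, 7, 8, 9, 11 do not contribute to this derivation.
Thus O(seal_schedule), which is F(¬seal_schedule): ¬seal_schedule is forbidden.

Forbidden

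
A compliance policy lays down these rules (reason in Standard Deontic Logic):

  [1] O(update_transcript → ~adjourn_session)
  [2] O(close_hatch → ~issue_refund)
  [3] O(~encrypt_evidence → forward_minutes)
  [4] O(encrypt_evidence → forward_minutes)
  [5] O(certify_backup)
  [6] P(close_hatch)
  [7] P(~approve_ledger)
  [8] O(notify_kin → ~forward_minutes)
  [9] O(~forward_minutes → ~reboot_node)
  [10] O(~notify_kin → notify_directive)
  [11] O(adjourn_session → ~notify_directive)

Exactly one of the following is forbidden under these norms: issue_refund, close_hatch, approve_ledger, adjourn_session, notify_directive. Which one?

adjourn_session

By case analysis on encrypt_evidence: premise 4 gives O(encrypt_evidence → forward_minutes) and premise 3 gives O(~encrypt_evidence → forward_minutes), so O(forward_minutes) either way.
The contrapositive of premise 8 (O(notify_kin → ~forward_minutes)) is O(forward_minutes → ~notify_kin), and O(forward_minutes) is already established, so O(~notify_kin).
With premise 10, O(~notify_kin → notify_directive), the K-axiom yields O(notify_directive).
Premise 11 is O(adjourn_session → ~notify_directive); contrapositively O(notify_directive → ~adjourn_session). Since O(notify_directive) holds, K gives O(~adjourn_session).
So O(~adjourn_session) holds, i.e. adjourn_session is forbidden. None of the other listed options is forbidden under the premises.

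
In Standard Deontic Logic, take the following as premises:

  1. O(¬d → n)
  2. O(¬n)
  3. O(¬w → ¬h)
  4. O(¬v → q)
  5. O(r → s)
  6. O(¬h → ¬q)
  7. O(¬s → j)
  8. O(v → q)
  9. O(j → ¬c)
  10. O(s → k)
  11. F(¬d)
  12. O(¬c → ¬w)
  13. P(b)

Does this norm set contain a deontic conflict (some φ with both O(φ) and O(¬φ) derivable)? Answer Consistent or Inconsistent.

Premise 1 is O(¬d → n), but O(¬d) is not derivable from the premises, so it does not yield O(n).
So O(n) is not derivable, and the apparent clash with O(¬n) does not arise.
A world satisfying every obligation exists (e.g. b=false, c=true, d=true, h=true, j=false, k=true, n=false, q=true, r=false, s=true, v=false, w=true); no atom is both obligatory and forbidden, so the set is consistent.

Consistent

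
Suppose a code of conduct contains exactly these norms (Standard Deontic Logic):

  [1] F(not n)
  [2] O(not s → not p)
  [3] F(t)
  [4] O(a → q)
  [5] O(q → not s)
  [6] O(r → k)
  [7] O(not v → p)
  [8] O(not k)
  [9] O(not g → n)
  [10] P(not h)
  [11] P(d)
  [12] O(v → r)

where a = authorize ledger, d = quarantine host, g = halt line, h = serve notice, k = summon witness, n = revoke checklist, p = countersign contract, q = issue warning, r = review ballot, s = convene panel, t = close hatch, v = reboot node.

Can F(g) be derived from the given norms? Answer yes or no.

Premise 9 is O(not g → n); even if O(n) held, inferring O(not g) would be affirming the consequent — invalid.
No other premise forces O(not g). An ideal world satisfying every premise can still have g true, so F(g) is not derivable.

No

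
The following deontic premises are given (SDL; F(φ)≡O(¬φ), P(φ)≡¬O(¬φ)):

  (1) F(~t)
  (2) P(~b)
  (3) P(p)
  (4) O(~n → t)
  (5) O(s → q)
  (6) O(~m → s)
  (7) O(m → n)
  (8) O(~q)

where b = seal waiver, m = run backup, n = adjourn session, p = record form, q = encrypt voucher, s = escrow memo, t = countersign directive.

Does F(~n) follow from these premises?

Premise 8 gives O(~q).
Premise 5 is O(s → q); contrapositively O(~q → ~s). Since O(~q) holds, K gives O(~s).
The contrapositive of premise 6 (O(~m → s)) is O(~s → m), and O(~s) is already established, so O(m).
Applying K to premise 7 (O(m → n)) and O(m) yields O(n).
Premises 1, 2, 3, 4 do not contribute to this derivation.
So O(n) holds, i.e. F(~n). The claim follows.

Yes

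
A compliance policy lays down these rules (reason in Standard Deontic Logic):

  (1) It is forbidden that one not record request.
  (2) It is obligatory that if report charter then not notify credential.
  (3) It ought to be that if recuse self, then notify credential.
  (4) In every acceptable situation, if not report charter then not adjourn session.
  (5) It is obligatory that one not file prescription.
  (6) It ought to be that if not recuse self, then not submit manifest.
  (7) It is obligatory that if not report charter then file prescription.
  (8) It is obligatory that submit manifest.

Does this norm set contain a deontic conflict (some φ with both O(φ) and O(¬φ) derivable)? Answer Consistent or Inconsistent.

Inconsistent

Premise 5 states O(¬file_prescription) outright.
Premise 7 is O(¬report_charter → file_prescription); contrapositively O(¬file_prescription → report_charter). Since O(¬file_prescription) holds, K gives O(report_charter).
From O(report_charter) and premise 2, O(report_charter → ¬notify_credential), we obtain O(¬notify_credential).
Premise 3, O(recuse_self → notify_credential), contraposes to O(¬notify_credential → ¬recuse_self); with O(¬notify_credential) we get O(¬recuse_self).
Applying K to premise 6 (O(¬recuse_self → ¬submit_manifest)) and O(¬recuse_self) yields O(¬submit_manifest).
But premise 8 directly asserts O(submit_manifest).
We now have both O(¬submit_manifest) and O(submit_manifest) — submit_manifest is simultaneously obligatory and forbidden, violating the D-axiom.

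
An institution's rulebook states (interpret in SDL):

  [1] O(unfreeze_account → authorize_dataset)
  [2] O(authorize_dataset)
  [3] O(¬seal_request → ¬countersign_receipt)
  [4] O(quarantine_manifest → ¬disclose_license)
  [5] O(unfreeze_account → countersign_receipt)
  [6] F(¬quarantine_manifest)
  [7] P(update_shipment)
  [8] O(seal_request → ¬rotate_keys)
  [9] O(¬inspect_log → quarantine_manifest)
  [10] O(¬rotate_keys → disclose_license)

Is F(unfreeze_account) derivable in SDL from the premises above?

F(¬quarantine_manifest) at premise 6 means O(quarantine_manifest).
Applying K to premise 4 (O(quarantine_manifest → ¬disclose_license)) and O(quarantine_manifest) yields O(¬disclose_license).
Premise 10, O(¬rotate_keys → disclose_license), contraposes to O(¬disclose_license → rotate_keys); with O(¬disclose_license) we get O(rotate_keys).
Premise 8 is O(seal_request → ¬rotate_keys); contrapositively O(rotate_keys → ¬seal_request). Since O(rotate_keys) holds, K gives O(¬seal_request).
With premise 3, O(¬seal_request → ¬countersign_receipt), the K-axiom yields O(¬countersign_receipt).
The contrapositive of premise 5 (O(unfreeze_account → countersign_receipt)) is O(¬countersign_receipt → ¬unfreeze_account), and O(¬countersign_receipt) is already established, so O(¬unfreeze_account).
Premises 1, 2, 7, 9 do not contribute to this derivation.
So O(¬unfreeze_account) holds, i.e. F(unfreeze_account). The claim follows.

Yes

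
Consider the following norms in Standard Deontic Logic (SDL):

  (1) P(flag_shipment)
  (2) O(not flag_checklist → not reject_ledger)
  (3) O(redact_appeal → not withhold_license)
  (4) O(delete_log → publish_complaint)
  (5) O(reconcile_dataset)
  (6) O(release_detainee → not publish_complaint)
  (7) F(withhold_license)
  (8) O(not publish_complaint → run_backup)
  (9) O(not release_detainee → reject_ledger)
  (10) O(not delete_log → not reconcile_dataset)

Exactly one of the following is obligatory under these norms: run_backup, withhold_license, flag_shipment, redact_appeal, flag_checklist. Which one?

flag_checklist

From premise 5 we have O(reconcile_dataset).
Premise 10 is O(not delete_log → not reconcile_dataset); contrapositively O(reconcile_dataset → delete_log). Since O(reconcile_dataset) holds, K gives O(delete_log).
Premise 4 is O(delete_log → publish_complaint); since O(delete_log), deontic closure gives O(publish_complaint).
The contrapositive of premise 6 (O(release_detainee → not publish_complaint)) is O(publish_complaint → not release_detainee), and O(publish_complaint) is already established, so O(not release_detainee).
From O(not release_detainee) and premise 9, O(not release_detainee → reject_ledger), we obtain O(reject_ledger).
Premise 2 is O(not flag_checklist → not reject_ledger); contrapositively O(reject_ledger → flag_checklist). Since O(reject_ledger) holds, K gives O(flag_checklist).
So O(flag_checklist) holds — flag_checklist is obligatory. None of the other listed options is made obligatory by any chain of premises.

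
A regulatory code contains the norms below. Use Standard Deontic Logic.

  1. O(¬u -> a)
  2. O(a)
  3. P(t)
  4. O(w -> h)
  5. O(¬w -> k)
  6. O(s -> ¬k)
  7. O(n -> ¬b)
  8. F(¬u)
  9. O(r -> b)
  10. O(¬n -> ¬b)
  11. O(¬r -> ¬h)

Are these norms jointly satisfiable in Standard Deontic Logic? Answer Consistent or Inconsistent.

Premise 1 is O(¬u -> a); even if O(a) held, inferring O(¬u) would be affirming the consequent — invalid.
So O(¬u) is not derivable, and the apparent clash with O(u) does not arise.
A world satisfying every obligation exists (e.g. a=true, b=false, h=false, k=true, n=false, r=false, s=false, t=false, u=true, w=false); no atom is both obligatory and forbidden, so the set is consistent.

Consistent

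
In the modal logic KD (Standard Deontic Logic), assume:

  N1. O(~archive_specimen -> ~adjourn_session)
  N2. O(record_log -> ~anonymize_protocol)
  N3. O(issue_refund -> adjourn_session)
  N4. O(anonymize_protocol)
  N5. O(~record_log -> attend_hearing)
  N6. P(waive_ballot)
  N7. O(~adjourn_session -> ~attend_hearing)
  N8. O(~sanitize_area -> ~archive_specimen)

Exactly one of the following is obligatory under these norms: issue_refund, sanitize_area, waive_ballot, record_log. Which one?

Premise 4 gives O(anonymize_protocol).
Premise 2 is O(record_log -> ~anonymize_protocol); contrapositively O(anonymize_protocol -> ~record_log). Since O(anonymize_protocol) holds, K gives O(~record_log).
From O(~record_log) and premise 5, O(~record_log -> attend_hearing), we obtain O(attend_hearing).
Premise 7, O(~adjourn_session -> ~attend_hearing), contraposes to O(attend_hearing -> adjourn_session); with O(attend_hearing) we get O(adjourn_session).
The contrapositive of premise 1 (O(~archive_specimen -> ~adjourn_session)) is O(adjourn_session -> archive_specimen), and O(adjourn_session) is already established, so O(archive_specimen).
The contrapositive of premise 8 (O(~sanitize_area -> ~archive_specimen)) is O(archive_specimen -> sanitize_area), and O(archive_specimen) is already established, so O(sanitize_area).
So O(sanitize_area) holds — sanitize_area is obligatory. None of the other listed options is made obligatory by any chain of premises.

sanitize_area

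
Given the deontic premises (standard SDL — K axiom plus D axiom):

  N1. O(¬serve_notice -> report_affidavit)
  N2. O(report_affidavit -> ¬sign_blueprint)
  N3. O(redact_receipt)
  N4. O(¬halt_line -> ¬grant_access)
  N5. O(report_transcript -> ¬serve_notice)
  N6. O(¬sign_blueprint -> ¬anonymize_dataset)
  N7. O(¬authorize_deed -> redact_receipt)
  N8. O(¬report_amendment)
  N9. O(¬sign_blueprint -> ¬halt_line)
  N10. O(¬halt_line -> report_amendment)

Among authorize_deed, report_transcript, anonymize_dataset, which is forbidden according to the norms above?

From premise 8 we have O(¬report_amendment).
Premise 10, O(¬halt_line -> report_amendment), contraposes to O(¬report_amendment -> halt_line); with O(¬report_amendment) we get O(halt_line).
The contrapositive of premise 9 (O(¬sign_blueprint -> ¬halt_line)) is O(halt_line -> sign_blueprint), and O(halt_line) is already established, so O(sign_blueprint).
The contrapositive of premise 2 (O(report_affidavit -> ¬sign_blueprint)) is O(sign_blueprint -> ¬report_affidavit), and O(sign_blueprint) is already established, so O(¬report_affidavit).
Premise 1 is O(¬serve_notice -> report_affidavit); contrapositively O(¬report_affidavit -> serve_notice). Since O(¬report_affidavit) holds, K gives O(serve_notice).
Premise 5 is O(report_transcript -> ¬serve_notice); contrapositively O(serve_notice -> ¬report_transcript). Since O(serve_notice) holds, K gives O(¬report_transcript).
So O(¬report_transcript) holds, i.e. report_transcript is forbidden. None of the other listed options is forbidden under the premises.

report_transcript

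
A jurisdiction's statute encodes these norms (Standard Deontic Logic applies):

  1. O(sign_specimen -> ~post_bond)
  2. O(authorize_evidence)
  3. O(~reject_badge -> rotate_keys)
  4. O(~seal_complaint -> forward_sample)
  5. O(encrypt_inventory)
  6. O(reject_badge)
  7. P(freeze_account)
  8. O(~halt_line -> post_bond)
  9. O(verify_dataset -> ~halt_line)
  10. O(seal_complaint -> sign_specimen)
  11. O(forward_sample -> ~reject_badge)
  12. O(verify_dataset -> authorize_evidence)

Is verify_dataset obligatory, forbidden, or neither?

Premise 6 gives O(reject_badge).
Premise 11, O(forward_sample -> ~reject_badge), contraposes to O(reject_badge -> ~forward_sample); with O(reject_badge) we get O(~forward_sample).
The contrapositive of premise 4 (O(~seal_complaint -> forward_sample)) is O(~forward_sample -> seal_complaint), and O(~forward_sample) is already established, so O(seal_complaint).
Applying K to premise 10 (O(seal_complaint -> sign_specimen)) and O(seal_complaint) yields O(sign_specimen).
With premise 1, O(sign_specimen -> ~post_bond), the K-axiom yields O(~post_bond).
The contrapositive of premise 8 (O(~halt_line -> post_bond)) is O(~post_bond -> halt_line), and O(~post_bond) is already established, so O(halt_line).
Premise 9 is O(verify_dataset -> ~halt_line); contrapositively O(halt_line -> ~verify_dataset). Since O(halt_line) holds, K gives O(~verify_dataset).
Premises 2, 3, 5, 7, 12 do not contribute to this derivation.
Thus O(~verify_dataset), which is F(verify_dataset): verify_dataset is forbidden.

Forbidden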